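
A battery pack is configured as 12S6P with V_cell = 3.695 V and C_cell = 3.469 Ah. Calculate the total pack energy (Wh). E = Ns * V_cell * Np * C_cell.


E = Ns * Vcell * Np * Ccell = 12 * 3.695 * 6 * 3.469 = 922.9 Wh

922.9 Wh


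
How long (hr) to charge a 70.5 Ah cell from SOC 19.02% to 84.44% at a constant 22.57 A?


Step 1: dSOC = 84.44% - 19.02% = 65.42%
Step 2: delta_Ah = 70.5 * 65.42 / 100 = 46.121 Ah
Step 3: t = 46.121 / 22.57 = 2.043 hr

2.043 hr


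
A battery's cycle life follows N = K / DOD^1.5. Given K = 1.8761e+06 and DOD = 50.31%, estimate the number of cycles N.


Step 1: DOD^1.5 = 50.31^1.5 = 356.85
Step 2: N = 1.8761e+06 / 356.85 = 5257 cycles

5257 cycles


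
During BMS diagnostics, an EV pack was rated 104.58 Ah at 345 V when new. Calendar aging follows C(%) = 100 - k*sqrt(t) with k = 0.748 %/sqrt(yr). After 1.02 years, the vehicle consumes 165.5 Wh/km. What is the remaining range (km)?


Step 1: capacity retention = 100 - 0.748 * sqrt(1.02) = 100 - 0.748 * 1.01 = 99.245%
Step 2: C_now = 104.58 * 99.245/100 = 103.79 Ah
Step 3: E_pack = V * C_now = 345 * 103.79 = 35808 Wh
Step 4: range = E_pack / consumption = 35808 / 165.5 = 216.4 km

216.4 km


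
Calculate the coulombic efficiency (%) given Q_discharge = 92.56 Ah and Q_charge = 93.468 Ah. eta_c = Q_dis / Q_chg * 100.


Coulombic efficiency = 92.56/93.468 * 100% = 99.03%

99.03%


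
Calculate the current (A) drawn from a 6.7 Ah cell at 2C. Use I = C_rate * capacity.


I = C_rate * capacity = 2 * 6.7 = 13.4 A

13.4 A


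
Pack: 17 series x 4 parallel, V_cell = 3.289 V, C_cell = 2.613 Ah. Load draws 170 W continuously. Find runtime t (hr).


Step 1: E_pack = Ns * V_cell * Np * C_cell = 17 * 3.289 * 4 * 2.613 = 584.4 Wh
Step 2: t = E_pack / P = 584.4 / 170 = 3.438 hr

3.438 hr


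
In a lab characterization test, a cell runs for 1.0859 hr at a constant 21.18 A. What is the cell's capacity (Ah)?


C = I * t = 21.18 * 1.0859 = 23.00 Ah

23.00 Ah


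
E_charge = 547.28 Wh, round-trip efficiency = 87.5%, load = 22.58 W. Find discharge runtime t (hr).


Step 1: E_discharge = eta/100 * E_charge = 87.5/100 * 547.28 = 478.87 Wh
Step 2: t = E_discharge / P = 478.87 / 22.58 = 21.21 hr

21.21 hr


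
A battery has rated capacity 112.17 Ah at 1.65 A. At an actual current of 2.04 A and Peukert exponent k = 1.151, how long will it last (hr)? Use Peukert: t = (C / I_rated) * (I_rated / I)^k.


t_rated = C / I_rated = 112.17 / 1.65 = 67.982 hr
(I_rated/I)^k = (0.80882)^1.151 = 0.78332
t = t_rated * (I_rated/I)^k = 67.982 * 0.78332 = 53.25 hr

53.25 hr


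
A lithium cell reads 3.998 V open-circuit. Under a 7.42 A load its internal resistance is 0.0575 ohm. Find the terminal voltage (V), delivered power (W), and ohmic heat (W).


Step 1: V_terminal = OCV - I*R = 3.998 - 7.42 * 0.0575 = 3.5714 V
Step 2: P_out = V_terminal * I = 3.5714 * 7.42 = 26.50 W
Step 3: Q = I^2 * R = 7.42^2 * 0.0575 = 3.166 W

V=3.5714 V, P=26.50 W, Q=3.166 W


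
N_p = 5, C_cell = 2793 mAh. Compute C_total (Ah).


Convert: C_cell = 2793 mAh = 2.793 Ah
C_total = 5 * 2.793 = 13.965 Ah

13.965 Ah


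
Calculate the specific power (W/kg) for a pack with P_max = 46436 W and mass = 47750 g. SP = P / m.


Convert: m = 47750 g = 47.75 kg
Specific power = 46436 W / 47.75 kg = 972.5 W/kg

972.5 W/kg


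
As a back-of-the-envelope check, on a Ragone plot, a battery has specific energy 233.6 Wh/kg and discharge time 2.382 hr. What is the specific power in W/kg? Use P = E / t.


Specific power = 233.6 Wh/kg / 2.382 hr = 98.07 W/kg

98.07 W/kg


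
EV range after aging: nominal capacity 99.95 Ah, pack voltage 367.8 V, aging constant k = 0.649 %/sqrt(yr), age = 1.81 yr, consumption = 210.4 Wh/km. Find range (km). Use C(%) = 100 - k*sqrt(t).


Step 1: capacity retention = 100 - 0.649 * sqrt(1.81) = 100 - 0.649 * 1.3454 = 99.127%
Step 2: C_now = 99.95 * 99.127/100 = 99.077 Ah
Step 3: E_pack = V * C_now = 367.8 * 99.077 = 36441 Wh
Step 4: range = E_pack / consumption = 36441 / 210.4 = 173.2 km

173.2 km


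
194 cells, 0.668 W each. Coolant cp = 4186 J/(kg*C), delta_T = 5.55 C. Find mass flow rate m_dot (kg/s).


Q_total = 194 * 0.668 = 129.59 W
m_dot = Q_total / (cp * dT) = 129.59 / (4186 * 5.55) = 0.005578 kg/s

0.005578 kg/s


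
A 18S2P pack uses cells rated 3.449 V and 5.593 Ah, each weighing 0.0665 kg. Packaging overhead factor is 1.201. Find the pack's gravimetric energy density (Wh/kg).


Step 1: V_pack = 18 * 3.449 = 62.082 V
Step 2: C_pack = 2 * 5.593 = 11.186 Ah
Step 3: E_pack = V_pack * C_pack = 62.082 * 11.186 = 694.45 Wh
Step 4: m_pack = 18 * 2 * 0.0665 * 1.201 = 2.8752 kg
Step 5: ED = E_pack / m_pack = 694.45 / 2.8752 = 241.5 Wh/kg

241.5 Wh/kg


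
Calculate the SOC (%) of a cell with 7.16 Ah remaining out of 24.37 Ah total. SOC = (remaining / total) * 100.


SOC = (remaining / total) * 100 = (7.16 / 24.37) * 100 = 29.38%

29.38%


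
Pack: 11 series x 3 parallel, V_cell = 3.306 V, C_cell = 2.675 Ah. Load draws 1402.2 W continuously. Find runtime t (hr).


Step 1: E_pack = Ns * V_cell * Np * C_cell = 11 * 3.306 * 3 * 2.675 = 291.84 Wh
Step 2: t = E_pack / P = 291.84 / 1402.2 = 0.2081 hr

0.2081 hr


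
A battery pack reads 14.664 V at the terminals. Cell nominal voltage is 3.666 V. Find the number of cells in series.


n = V_pack / V_cell = 14.664 / 3.666 = 4

4


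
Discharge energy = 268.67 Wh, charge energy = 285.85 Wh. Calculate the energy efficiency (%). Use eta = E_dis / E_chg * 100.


Round-trip efficiency = 268.67/285.85 * 100% = 93.99%

93.99%


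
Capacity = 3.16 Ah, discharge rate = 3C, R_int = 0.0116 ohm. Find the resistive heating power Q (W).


Step 1: I = C_rate * capacity = 3 * 3.16 = 9.48 A
Step 2: Q = I^2 * R = 9.48^2 * 0.0116 = 89.87 * 0.0116 = 1.042 W

1.042 W


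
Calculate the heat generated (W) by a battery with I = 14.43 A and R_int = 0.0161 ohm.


Q = I^2 * R = 14.43^2 * 0.0161 = 3.352 W

3.352 W


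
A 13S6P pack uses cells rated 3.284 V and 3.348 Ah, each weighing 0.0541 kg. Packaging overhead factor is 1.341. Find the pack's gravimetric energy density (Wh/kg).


Step 1: V_pack = 13 * 3.284 = 42.692 V
Step 2: C_pack = 6 * 3.348 = 20.088 Ah
Step 3: E_pack = V_pack * C_pack = 42.692 * 20.088 = 857.6 Wh
Step 4: m_pack = 13 * 6 * 0.0541 * 1.341 = 5.6588 kg
Step 5: ED = E_pack / m_pack = 857.6 / 5.6588 = 151.6 Wh/kg

151.6 Wh/kg


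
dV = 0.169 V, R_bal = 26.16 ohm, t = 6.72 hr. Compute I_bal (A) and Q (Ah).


I_bal = dV / R = 0.169 / 26.16 = 0.0064602 A
Q = I_bal * t = 0.0064602 * 6.72 = 0.04341 Ah

I=0.0064602 A, Q=0.04341 Ah


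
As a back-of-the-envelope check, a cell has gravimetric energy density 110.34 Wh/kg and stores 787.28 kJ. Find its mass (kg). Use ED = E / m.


Convert: E = 787.28 kJ = 218.69 Wh
m = E / ED = 218.69 / 110.34 = 1.982 kg

1.982 kg


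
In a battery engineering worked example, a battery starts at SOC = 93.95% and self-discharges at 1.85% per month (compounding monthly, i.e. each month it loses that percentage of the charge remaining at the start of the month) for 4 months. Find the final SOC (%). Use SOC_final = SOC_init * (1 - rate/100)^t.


decay = (1 - 1.85/100)^4 = 0.92803
SOC_final = 93.95 * 0.92803 = 87.19%

87.19%


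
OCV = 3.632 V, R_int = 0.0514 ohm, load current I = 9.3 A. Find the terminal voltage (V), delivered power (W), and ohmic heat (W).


Step 1: V_terminal = OCV - I*R = 3.632 - 9.3 * 0.0514 = 3.154 V
Step 2: P_out = V_terminal * I = 3.154 * 9.3 = 29.33 W
Step 3: Q = I^2 * R = 9.3^2 * 0.0514 = 4.446 W

V=3.154 V, P=29.33 W, Q=4.446 W


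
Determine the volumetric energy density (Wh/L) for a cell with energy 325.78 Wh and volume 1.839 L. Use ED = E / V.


ED = E / V = 325.78 / 1.839 = 177.2 Wh/L

177.2 Wh/L


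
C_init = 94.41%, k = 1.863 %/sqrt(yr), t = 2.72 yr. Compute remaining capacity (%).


Step 1: sqrt(2.72 yr) = 1.6492
Step 2: drop = 1.863 * 1.6492 = 3.0725
Step 3: C_final = 94.41 - 3.0725 = 91.34%

91.34%


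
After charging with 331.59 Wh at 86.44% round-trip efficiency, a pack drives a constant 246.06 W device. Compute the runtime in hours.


Step 1: E_discharge = eta/100 * E_charge = 86.44/100 * 331.59 = 286.63 Wh
Step 2: t = E_discharge / P = 286.63 / 246.06 = 1.165 hr

1.165 hr


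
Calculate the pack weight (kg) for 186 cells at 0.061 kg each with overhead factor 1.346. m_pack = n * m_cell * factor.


Cell mass sum = 186 * 0.061 = 11.346 kg
With overhead 1.346: m_pack = 11.346 * 1.346 = 15.27 kg

15.27 kg


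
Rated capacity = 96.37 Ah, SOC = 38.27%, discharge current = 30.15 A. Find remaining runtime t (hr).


Step 1: remaining = SOC/100 * C_total = 38.27/100 * 96.37 = 36.881 Ah
Step 2: t = remaining / I = 36.881 / 30.15 = 1.223 hr

1.223 hr


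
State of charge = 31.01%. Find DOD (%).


Complement of SOC: DOD = 100% - 31.01% = 68.99%

68.99%


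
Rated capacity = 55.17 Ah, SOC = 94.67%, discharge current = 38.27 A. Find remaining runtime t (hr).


Step 1: remaining = SOC/100 * C_total = 94.67/100 * 55.17 = 52.229 Ah
Step 2: t = remaining / I = 52.229 / 38.27 = 1.365 hr

1.365 hr


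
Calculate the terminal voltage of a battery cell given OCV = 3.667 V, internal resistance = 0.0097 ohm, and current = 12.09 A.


V = OCV - I*R = 3.667 - 12.09 * 0.0097 = 3.550 V

3.550 V


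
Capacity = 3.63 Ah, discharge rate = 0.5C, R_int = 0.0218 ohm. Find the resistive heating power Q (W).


Step 1: I = C_rate * capacity = 0.5 * 3.63 = 1.815 A
Step 2: Q = I^2 * R = 1.815^2 * 0.0218 = 3.2942 * 0.0218 = 0.07181 W

0.07181 W


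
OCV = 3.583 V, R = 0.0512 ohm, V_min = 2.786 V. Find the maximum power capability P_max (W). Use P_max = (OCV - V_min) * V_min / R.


P_max = (OCV - V_min) * V_min / R = (3.583 - 2.786) * 2.786 / 0.0512 = 0.797 * 2.786 / 0.0512 = 43.37 W

43.37 W


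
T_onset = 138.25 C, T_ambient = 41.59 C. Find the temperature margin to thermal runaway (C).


Safety margin = 138.25 C - 41.59 C = 96.66 C

96.66 C


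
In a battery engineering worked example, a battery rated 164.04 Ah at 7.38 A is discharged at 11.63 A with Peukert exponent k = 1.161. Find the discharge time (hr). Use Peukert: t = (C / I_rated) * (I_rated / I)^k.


t_rated = C / I_rated = 164.04 / 7.38 = 22.228 hr
(I_rated/I)^k = (0.63457)^1.161 = 0.58976
t = t_rated * (I_rated/I)^k = 22.228 * 0.58976 = 13.11 hr

13.11 hr


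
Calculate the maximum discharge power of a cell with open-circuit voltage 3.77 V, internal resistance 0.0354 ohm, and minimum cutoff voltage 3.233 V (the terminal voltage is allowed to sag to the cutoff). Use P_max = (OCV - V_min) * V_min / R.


P_max = (OCV - V_min) * V_min / R = (3.77 - 3.233) * 3.233 / 0.0354 = 0.537 * 3.233 / 0.0354 = 49.04 W

49.04 W


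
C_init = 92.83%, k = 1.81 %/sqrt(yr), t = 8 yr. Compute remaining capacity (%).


Step 1: sqrt(8 yr) = 2.8284
Step 2: drop = 1.81 * 2.8284 = 5.1194
Step 3: C_final = 92.83 - 5.1194 = 87.71%

87.71%


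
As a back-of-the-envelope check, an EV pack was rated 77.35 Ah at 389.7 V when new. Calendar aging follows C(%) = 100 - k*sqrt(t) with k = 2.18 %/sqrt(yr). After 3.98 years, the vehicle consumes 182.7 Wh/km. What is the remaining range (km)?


Step 1: capacity retention = 100 - 2.18 * sqrt(3.98) = 100 - 2.18 * 1.995 = 95.651%
Step 2: C_now = 77.35 * 95.651/100 = 73.986 Ah
Step 3: E_pack = V * C_now = 389.7 * 73.986 = 28832 Wh
Step 4: range = E_pack / consumption = 28832 / 182.7 = 157.8 km

157.8 km


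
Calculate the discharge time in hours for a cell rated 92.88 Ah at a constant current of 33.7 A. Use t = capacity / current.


t = capacity / current = 92.88 / 33.7 = 2.756 hr

2.756 hr


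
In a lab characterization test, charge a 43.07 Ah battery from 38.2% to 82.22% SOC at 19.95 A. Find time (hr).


delta_Ah = 43.07 * (82.22 - 38.2) / 100 = 18.959 Ah
t = delta_Ah / I = 18.959 / 19.95 = 0.9503 hr

0.9503 hr


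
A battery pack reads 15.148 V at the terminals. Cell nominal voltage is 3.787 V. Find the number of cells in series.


Rearranging: n = V_pack / V_cell = 15.148 / 3.787 = 4 cells

4


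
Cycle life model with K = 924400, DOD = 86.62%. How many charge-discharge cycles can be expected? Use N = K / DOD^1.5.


Step 1: DOD^1.5 = 86.62^1.5 = 806.17
Step 2: N = 924400 / 806.17 = 1147 cycles

1147 cycles


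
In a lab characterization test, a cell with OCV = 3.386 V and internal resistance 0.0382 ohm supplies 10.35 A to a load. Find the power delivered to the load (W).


Step 1: V_terminal = OCV - I*R = 3.386 - 10.35 * 0.0382 = 2.9906 V
Step 2: P_out = V_terminal * I = 2.9906 * 10.35 = 30.95 W

30.95 W


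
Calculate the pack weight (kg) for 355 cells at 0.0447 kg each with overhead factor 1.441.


Cell mass sum = 355 * 0.0447 = 15.869 kg
With overhead 1.441: m_pack = 15.869 * 1.441 = 22.87 kg

22.87 kg


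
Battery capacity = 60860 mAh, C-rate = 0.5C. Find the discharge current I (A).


Convert: capacity = 60860 mAh = 60.86 Ah
I = C_rate * capacity = 0.5 * 60.86 = 30.43 A

30.43 A


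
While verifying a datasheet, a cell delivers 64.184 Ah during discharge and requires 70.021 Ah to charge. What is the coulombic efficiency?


Coulombic efficiency = 64.184/70.021 * 100% = 91.66%

91.66%


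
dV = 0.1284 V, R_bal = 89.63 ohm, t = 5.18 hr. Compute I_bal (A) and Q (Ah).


I_bal = dV / R = 0.1284 / 89.63 = 0.0014326 A
Q = I_bal * t = 0.0014326 * 5.18 = 0.007421 Ah

I=0.0014326 A, Q=0.007421 Ah


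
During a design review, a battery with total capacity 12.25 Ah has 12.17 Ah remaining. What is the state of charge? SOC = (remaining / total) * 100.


SOC = (remaining / total) * 100 = (12.17 / 12.25) * 100 = 99.35%

99.35%


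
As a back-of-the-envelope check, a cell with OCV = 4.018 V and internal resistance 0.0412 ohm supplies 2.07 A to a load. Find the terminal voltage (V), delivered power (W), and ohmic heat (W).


Step 1: V_terminal = OCV - I*R = 4.018 - 2.07 * 0.0412 = 3.9327 V
Step 2: P_out = V_terminal * I = 3.9327 * 2.07 = 8.141 W
Step 3: Q = I^2 * R = 2.07^2 * 0.0412 = 0.1765 W

V=3.9327 V, P=8.141 W, Q=0.1765 W


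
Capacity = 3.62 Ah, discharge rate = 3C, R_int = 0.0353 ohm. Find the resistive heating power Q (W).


Step 1: I = C_rate * capacity = 3 * 3.62 = 10.86 A
Step 2: Q = I^2 * R = 10.86^2 * 0.0353 = 117.94 * 0.0353 = 4.163 W

4.163 W


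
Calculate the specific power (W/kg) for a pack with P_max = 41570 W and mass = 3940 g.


Convert: m = 3940 g = 3.94 kg
SP = P / m = 41570 / 3.94 = 10550 W/kg

10550 W/kg


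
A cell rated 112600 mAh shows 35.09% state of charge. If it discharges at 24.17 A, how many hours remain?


Convert: C_total = 112600 mAh = 112.6 Ah
Step 1: remaining = SOC/100 * C_total = 35.09/100 * 112.6 = 39.511 Ah
Step 2: t = remaining / I = 39.511 / 24.17 = 1.635 hr

1.635 hr


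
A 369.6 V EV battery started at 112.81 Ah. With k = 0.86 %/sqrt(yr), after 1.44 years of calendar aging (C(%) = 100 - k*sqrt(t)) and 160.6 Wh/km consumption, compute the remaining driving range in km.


Step 1: capacity retention = 100 - 0.86 * sqrt(1.44) = 100 - 0.86 * 1.2 = 98.968%
Step 2: C_now = 112.81 * 98.968/100 = 111.65 Ah
Step 3: E_pack = V * C_now = 369.6 * 111.65 = 41266 Wh
Step 4: range = E_pack / consumption = 41266 / 160.6 = 256.9 km

256.9 km


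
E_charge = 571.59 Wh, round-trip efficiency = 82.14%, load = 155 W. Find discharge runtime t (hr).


Step 1: E_discharge = eta/100 * E_charge = 82.14/100 * 571.59 = 469.5 Wh
Step 2: t = E_discharge / P = 469.5 / 155 = 3.029 hr

3.029 hr


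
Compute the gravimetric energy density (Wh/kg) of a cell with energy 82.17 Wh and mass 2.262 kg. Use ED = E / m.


ED = E / m = 82.17 / 2.262 = 36.33 Wh/kg

36.33 Wh/kg


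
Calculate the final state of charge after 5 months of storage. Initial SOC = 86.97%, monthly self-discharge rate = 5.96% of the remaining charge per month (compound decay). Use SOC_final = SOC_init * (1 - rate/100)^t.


decay = (1 - 5.96/100)^5 = 0.73547
SOC_final = 86.97 * 0.73547 = 63.96%

63.96%


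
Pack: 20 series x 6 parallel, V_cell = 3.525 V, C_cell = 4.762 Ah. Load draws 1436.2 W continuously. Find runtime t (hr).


Step 1: E_pack = Ns * V_cell * Np * C_cell = 20 * 3.525 * 6 * 4.762 = 2014.3 Wh
Step 2: t = E_pack / P = 2014.3 / 1436.2 = 1.403 hr

1.403 hr


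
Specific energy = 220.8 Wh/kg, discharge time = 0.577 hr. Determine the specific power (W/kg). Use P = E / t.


Specific power = 220.8 Wh/kg / 0.577 hr = 382.7 W/kg

382.7 W/kg


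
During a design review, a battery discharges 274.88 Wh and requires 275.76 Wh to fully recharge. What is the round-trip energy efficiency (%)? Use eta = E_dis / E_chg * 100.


eta_e = E_dis / E_chg * 100 = 274.88 / 275.76 * 100 = 99.68%

99.68%


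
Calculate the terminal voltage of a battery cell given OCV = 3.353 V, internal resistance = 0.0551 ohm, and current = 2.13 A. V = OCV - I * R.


V = OCV - I*R = 3.353 - 2.13 * 0.0551 = 3.236 V

3.236 V


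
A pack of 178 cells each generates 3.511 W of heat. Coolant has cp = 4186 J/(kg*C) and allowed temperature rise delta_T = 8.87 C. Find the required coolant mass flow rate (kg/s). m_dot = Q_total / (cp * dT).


Q_total = 178 * 3.511 = 624.96 W
m_dot = Q_total / (cp * dT) = 624.96 / (4186 * 8.87) = 0.01683 kg/s

0.01683 kg/s


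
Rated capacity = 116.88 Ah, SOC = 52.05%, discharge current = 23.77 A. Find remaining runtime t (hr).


Step 1: remaining = SOC/100 * C_total = 52.05/100 * 116.88 = 60.836 Ah
Step 2: t = remaining / I = 60.836 / 23.77 = 2.559 hr

2.559 hr


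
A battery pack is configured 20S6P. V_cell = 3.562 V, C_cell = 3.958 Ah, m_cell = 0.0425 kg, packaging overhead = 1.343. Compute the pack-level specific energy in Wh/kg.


Step 1: V_pack = 20 * 3.562 = 71.24 V
Step 2: C_pack = 6 * 3.958 = 23.748 Ah
Step 3: E_pack = V_pack * C_pack = 71.24 * 23.748 = 1691.8 Wh
Step 4: m_pack = 20 * 6 * 0.0425 * 1.343 = 6.8493 kg
Step 5: ED = E_pack / m_pack = 1691.8 / 6.8493 = 247.0 Wh/kg

247.0 Wh/kg


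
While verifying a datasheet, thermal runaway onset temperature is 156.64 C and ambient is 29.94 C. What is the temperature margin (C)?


Safety margin = 156.64 C - 29.94 C = 126.7 C

126.7 C


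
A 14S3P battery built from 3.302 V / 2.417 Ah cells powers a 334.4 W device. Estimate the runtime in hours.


Step 1: E_pack = Ns * V_cell * Np * C_cell = 14 * 3.302 * 3 * 2.417 = 335.2 Wh
Step 2: t = E_pack / P = 335.2 / 334.4 = 1.002 hr

1.002 hr


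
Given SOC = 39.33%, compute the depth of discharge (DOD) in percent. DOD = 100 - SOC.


Complement of SOC: DOD = 100% - 39.33% = 60.67%

60.67%


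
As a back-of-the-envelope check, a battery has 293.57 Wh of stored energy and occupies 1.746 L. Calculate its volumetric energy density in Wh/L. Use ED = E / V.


ED = E / V = 293.57 / 1.746 = 168.1 Wh/L

168.1 Wh/L


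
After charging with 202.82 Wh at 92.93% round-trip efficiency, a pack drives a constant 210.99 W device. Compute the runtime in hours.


Step 1: E_discharge = eta/100 * E_charge = 92.93/100 * 202.82 = 188.48 Wh
Step 2: t = E_discharge / P = 188.48 / 210.99 = 0.8933 hr

0.8933 hr


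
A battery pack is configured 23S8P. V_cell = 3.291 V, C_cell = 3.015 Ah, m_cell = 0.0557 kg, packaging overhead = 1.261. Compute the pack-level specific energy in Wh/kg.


Step 1: V_pack = 23 * 3.291 = 75.693 V
Step 2: C_pack = 8 * 3.015 = 24.12 Ah
Step 3: E_pack = V_pack * C_pack = 75.693 * 24.12 = 1825.7 Wh
Step 4: m_pack = 23 * 8 * 0.0557 * 1.261 = 12.924 kg
Step 5: ED = E_pack / m_pack = 1825.7 / 12.924 = 141.3 Wh/kg

141.3 Wh/kg


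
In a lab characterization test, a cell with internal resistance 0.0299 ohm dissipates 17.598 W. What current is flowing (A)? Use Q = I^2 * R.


I = sqrt(Q / R) = sqrt(17.598 / 0.0299) = sqrt(588.56) = 24.26 A

24.26 A


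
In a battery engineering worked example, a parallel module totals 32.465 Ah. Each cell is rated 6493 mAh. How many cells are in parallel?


Convert: C_cell = 6493 mAh = 6.493 Ah
n = C_total / C_cell = 32.465 / 6.493 = 5

5


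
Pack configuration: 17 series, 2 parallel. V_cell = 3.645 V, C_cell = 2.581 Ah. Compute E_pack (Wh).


V_pack = 17 * 3.645 = 61.965 V
C_pack = 2 * 2.581 = 5.162 Ah
E = V_pack * C_pack = 61.965 * 5.162 = 319.9 Wh

319.9 Wh


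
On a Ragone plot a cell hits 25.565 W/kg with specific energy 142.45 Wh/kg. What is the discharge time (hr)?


t = E / P = 142.45 / 25.565 = 5.572 hr

5.572 hr


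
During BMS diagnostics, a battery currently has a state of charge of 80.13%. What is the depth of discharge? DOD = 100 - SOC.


Complement of SOC: DOD = 100% - 80.13% = 19.87%

19.87%


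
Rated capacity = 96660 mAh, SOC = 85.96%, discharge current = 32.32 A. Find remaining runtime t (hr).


Convert: C_total = 96660 mAh = 96.66 Ah
Step 1: remaining = SOC/100 * C_total = 85.96/100 * 96.66 = 83.089 Ah
Step 2: t = remaining / I = 83.089 / 32.32 = 2.571 hr

2.571 hr


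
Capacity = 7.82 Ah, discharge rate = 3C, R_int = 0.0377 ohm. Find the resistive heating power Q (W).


Step 1: I = C_rate * capacity = 3 * 7.82 = 23.46 A
Step 2: Q = I^2 * R = 23.46^2 * 0.0377 = 550.37 * 0.0377 = 20.75 W

20.75 W


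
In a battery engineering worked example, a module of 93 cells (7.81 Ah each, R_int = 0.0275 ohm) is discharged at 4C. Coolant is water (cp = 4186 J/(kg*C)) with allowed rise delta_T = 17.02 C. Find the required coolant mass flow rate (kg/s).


Step 1: I = 4 * 7.81 = 31.24 A
Step 2: Q_cell = I^2 * R = 31.24^2 * 0.0275 = 26.838 W
Step 3: Q_total = 93 * 26.838 = 2495.9 W
Step 4: m_dot = Q_total / (cp * dT) = 2495.9 / (4186 * 17.02) = 0.03503 kg/s

0.03503 kg/s


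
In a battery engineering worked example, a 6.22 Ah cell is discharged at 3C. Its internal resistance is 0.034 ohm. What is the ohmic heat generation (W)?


Step 1: I = C_rate * capacity = 3 * 6.22 = 18.66 A
Step 2: Q = I^2 * R = 18.66^2 * 0.034 = 348.2 * 0.034 = 11.84 W

11.84 W


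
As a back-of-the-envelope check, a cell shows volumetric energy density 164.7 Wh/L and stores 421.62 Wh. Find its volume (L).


V = E / ED = 421.62 / 164.7 = 2.560 L

2.560 L


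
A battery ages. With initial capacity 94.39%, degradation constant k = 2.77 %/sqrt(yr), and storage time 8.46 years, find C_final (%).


Step 1: sqrt(8.46 yr) = 2.9086
Step 2: drop = 2.77 * 2.9086 = 8.0568
Step 3: C_final = 94.39 - 8.0568 = 86.33%

86.33%


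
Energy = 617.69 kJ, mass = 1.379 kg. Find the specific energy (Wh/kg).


Convert: E = 617.69 kJ = 171.58 Wh
ED = E / m = 171.58 / 1.379 = 124.4 Wh/kg

124.4 Wh/kg


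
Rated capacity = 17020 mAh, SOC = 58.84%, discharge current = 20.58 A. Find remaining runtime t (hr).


Convert: C_total = 17020 mAh = 17.02 Ah
Step 1: remaining = SOC/100 * C_total = 58.84/100 * 17.02 = 10.015 Ah
Step 2: t = remaining / I = 10.015 / 20.58 = 0.4866 hr

0.4866 hr


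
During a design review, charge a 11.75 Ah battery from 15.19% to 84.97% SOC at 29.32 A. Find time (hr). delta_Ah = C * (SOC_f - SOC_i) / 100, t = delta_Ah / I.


delta_Ah = 11.75 * (84.97 - 15.19) / 100 = 8.1992 Ah
t = delta_Ah / I = 8.1992 / 29.32 = 0.2796 hr

0.2796 hr


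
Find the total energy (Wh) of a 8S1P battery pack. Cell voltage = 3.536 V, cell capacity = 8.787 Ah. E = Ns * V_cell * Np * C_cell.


V_pack = 8 * 3.536 = 28.288 V
C_pack = 1 * 8.787 = 8.787 Ah
E = V_pack * C_pack = 28.288 * 8.787 = 248.6 Wh

248.6 Wh


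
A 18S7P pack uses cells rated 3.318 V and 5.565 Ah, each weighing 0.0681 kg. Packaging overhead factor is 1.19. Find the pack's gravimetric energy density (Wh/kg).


Step 1: V_pack = 18 * 3.318 = 59.724 V
Step 2: C_pack = 7 * 5.565 = 38.955 Ah
Step 3: E_pack = V_pack * C_pack = 59.724 * 38.955 = 2326.5 Wh
Step 4: m_pack = 18 * 7 * 0.0681 * 1.19 = 10.211 kg
Step 5: ED = E_pack / m_pack = 2326.5 / 10.211 = 227.8 Wh/kg

227.8 Wh/kg


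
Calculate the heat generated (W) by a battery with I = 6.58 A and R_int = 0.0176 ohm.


I^2 = 43.296
Q = 43.296 * 0.0176 = 0.7620 W

0.7620 W


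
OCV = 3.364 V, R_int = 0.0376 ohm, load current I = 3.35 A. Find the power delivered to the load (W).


Step 1: V_terminal = OCV - I*R = 3.364 - 3.35 * 0.0376 = 3.238 V
Step 2: P_out = V_terminal * I = 3.238 * 3.35 = 10.85 W

10.85 W


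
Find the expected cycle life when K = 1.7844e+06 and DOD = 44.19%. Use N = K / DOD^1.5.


DOD^1.5 = 293.76
N = K / DOD^1.5 = 1.7844e+06 / 293.76 = 6074

6074 cycles


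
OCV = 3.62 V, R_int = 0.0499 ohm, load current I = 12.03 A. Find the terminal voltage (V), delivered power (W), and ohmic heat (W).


Step 1: V_terminal = OCV - I*R = 3.62 - 12.03 * 0.0499 = 3.0197 V
Step 2: P_out = V_terminal * I = 3.0197 * 12.03 = 36.33 W
Step 3: Q = I^2 * R = 12.03^2 * 0.0499 = 7.222 W

V=3.0197 V, P=36.33 W, Q=7.222 W


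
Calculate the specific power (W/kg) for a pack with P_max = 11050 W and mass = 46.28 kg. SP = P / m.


Specific power = 11050 W / 46.28 kg = 238.8 W/kg

238.8 W/kg


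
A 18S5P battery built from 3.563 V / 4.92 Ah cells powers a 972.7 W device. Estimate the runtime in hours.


Step 1: E_pack = Ns * V_cell * Np * C_cell = 18 * 3.563 * 5 * 4.92 = 1577.7 Wh
Step 2: t = E_pack / P = 1577.7 / 972.7 = 1.622 hr

1.622 hr


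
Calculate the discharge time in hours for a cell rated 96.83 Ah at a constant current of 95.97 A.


Runtime = 96.83 Ah / 95.97 A = 1.009 hr

1.009 hr


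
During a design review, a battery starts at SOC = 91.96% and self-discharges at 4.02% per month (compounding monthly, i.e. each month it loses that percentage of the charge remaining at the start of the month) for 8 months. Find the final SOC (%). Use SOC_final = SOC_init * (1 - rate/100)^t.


decay = (1 - 4.02/100)^8 = 0.72019
SOC_final = 91.96 * 0.72019 = 66.23%

66.23%


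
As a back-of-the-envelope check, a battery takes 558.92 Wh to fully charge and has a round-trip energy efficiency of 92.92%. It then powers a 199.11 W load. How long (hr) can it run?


Step 1: E_discharge = eta/100 * E_charge = 92.92/100 * 558.92 = 519.35 Wh
Step 2: t = E_discharge / P = 519.35 / 199.11 = 2.608 hr

2.608 hr


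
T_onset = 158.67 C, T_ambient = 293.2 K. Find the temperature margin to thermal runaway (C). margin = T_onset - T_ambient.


Convert: T_ambient = 293.2 K = 20.05 C
margin = 158.67 - 20.05 = 138.62 C

138.62 C


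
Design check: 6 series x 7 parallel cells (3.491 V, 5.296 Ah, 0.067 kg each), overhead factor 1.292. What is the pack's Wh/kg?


Step 1: V_pack = 6 * 3.491 = 20.946 V
Step 2: C_pack = 7 * 5.296 = 37.072 Ah
Step 3: E_pack = V_pack * C_pack = 20.946 * 37.072 = 776.51 Wh
Step 4: m_pack = 6 * 7 * 0.067 * 1.292 = 3.6357 kg
Step 5: ED = E_pack / m_pack = 776.51 / 3.6357 = 213.6 Wh/kg

213.6 Wh/kg


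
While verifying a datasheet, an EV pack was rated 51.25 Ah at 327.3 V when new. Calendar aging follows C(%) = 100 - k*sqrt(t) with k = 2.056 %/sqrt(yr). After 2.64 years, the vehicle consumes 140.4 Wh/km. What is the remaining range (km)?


Step 1: capacity retention = 100 - 2.056 * sqrt(2.64) = 100 - 2.056 * 1.6248 = 96.659%
Step 2: C_now = 51.25 * 96.659/100 = 49.538 Ah
Step 3: E_pack = V * C_now = 327.3 * 49.538 = 16214 Wh
Step 4: range = E_pack / consumption = 16214 / 140.4 = 115.5 km

115.5 km


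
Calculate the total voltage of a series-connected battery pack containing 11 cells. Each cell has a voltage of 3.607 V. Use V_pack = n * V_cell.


V_pack = n * V_cell = 11 * 3.607 = 39.677 V

39.677 V


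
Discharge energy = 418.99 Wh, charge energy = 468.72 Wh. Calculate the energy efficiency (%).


Round-trip efficiency = 418.99/468.72 * 100% = 89.39%

89.39%


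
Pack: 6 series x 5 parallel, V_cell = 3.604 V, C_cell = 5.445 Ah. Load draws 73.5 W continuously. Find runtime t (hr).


Step 1: E_pack = Ns * V_cell * Np * C_cell = 6 * 3.604 * 5 * 5.445 = 588.71 Wh
Step 2: t = E_pack / P = 588.71 / 73.5 = 8.010 hr

8.010 hr


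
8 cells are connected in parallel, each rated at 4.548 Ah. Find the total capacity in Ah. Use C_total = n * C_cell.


Parallel capacities add: 8 * 4.548 Ah = 36.384 Ah

36.384 Ah


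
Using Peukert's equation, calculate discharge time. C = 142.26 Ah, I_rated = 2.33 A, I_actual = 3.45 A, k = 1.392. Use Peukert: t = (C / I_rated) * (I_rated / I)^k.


t_rated = C / I_rated = 142.26 / 2.33 = 61.056 hr
(I_rated/I)^k = (0.67536)^1.392 = 0.57905
t = t_rated * (I_rated/I)^k = 61.056 * 0.57905 = 35.35 hr

35.35 hr


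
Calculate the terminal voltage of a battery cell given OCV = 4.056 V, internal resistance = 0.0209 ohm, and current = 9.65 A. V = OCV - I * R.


V = OCV - I*R = 4.056 - 9.65 * 0.0209 = 3.854 V

3.854 V


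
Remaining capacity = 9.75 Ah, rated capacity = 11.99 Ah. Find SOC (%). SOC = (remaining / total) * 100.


SOC = (remaining / total) * 100 = (9.75 / 11.99) * 100 = 81.32%

81.32%


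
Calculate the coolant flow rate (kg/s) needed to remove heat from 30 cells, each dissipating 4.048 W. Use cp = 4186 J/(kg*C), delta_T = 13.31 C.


Q_total = 30 * 4.048 = 121.44 W
m_dot = Q_total / (cp * dT) = 121.44 / (4186 * 13.31) = 0.002180 kg/s

0.002180 kg/s


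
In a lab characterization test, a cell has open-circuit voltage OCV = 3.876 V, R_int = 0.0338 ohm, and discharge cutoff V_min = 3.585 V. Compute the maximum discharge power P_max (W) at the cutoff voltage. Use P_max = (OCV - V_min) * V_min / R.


P_max = (OCV - V_min) * V_min / R = (3.876 - 3.585) * 3.585 / 0.0338 = 0.291 * 3.585 / 0.0338 = 30.86 W

30.86 W


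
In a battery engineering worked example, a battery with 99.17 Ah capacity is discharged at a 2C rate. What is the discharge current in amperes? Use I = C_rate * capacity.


I = C_rate * capacity = 2 * 99.17 = 198.34 A

198.34 A


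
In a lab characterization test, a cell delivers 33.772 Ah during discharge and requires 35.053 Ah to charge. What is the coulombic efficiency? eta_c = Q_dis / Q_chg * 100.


eta_c = Q_dis / Q_chg * 100 = 33.772 / 35.053 * 100 = 96.35%

96.35%


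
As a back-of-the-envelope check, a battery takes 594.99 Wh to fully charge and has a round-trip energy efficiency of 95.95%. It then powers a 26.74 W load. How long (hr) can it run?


Step 1: E_discharge = eta/100 * E_charge = 95.95/100 * 594.99 = 570.89 Wh
Step 2: t = E_discharge / P = 570.89 / 26.74 = 21.35 hr

21.35 hr


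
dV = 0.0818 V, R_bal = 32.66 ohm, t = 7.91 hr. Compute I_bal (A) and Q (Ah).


First, Ohm's law: I_bal = 0.0818 V / 32.66 ohm = 0.0025046 A
Then Q = I * t = 0.0025046 A * 7.91 hr = 0.01981 Ah

I=0.0025046 A, Q=0.01981 Ah


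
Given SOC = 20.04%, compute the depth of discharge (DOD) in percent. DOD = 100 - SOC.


Complement of SOC: DOD = 100% - 20.04% = 79.96%

79.96%


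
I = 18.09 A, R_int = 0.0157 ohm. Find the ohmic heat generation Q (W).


I^2 = 327.25
Q = 327.25 * 0.0157 = 5.138 W

5.138 W


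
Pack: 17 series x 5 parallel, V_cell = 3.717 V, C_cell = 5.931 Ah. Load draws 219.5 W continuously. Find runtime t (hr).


Step 1: E_pack = Ns * V_cell * Np * C_cell = 17 * 3.717 * 5 * 5.931 = 1873.9 Wh
Step 2: t = E_pack / P = 1873.9 / 219.5 = 8.537 hr

8.537 hr


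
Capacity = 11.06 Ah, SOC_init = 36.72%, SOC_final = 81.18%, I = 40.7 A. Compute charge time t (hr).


Step 1: dSOC = 81.18% - 36.72% = 44.46%
Step 2: delta_Ah = 11.06 * 44.46 / 100 = 4.9173 Ah
Step 3: t = 4.9173 / 40.7 = 0.1208 hr

0.1208 hr


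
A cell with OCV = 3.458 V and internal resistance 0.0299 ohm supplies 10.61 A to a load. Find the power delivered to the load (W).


Step 1: V_terminal = OCV - I*R = 3.458 - 10.61 * 0.0299 = 3.1408 V
Step 2: P_out = V_terminal * I = 3.1408 * 10.61 = 33.32 W

33.32 W


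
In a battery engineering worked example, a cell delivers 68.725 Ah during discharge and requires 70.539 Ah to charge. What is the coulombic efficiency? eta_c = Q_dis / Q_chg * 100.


Coulombic efficiency = 68.725/70.539 * 100% = 97.43%

97.43%


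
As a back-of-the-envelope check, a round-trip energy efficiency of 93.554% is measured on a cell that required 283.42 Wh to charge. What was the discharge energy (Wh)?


E_dis = eta/100 * E_chg = 93.554/100 * 283.42 = 265.2 Wh

265.2 Wh


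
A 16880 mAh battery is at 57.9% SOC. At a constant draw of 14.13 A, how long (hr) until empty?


Convert: C_total = 16880 mAh = 16.88 Ah
Step 1: remaining = SOC/100 * C_total = 57.9/100 * 16.88 = 9.7735 Ah
Step 2: t = remaining / I = 9.7735 / 14.13 = 0.6917 hr

0.6917 hr


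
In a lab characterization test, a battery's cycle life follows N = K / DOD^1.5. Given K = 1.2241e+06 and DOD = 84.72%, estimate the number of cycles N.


Step 1: DOD^1.5 = 84.72^1.5 = 779.79
Step 2: N = 1.2241e+06 / 779.79 = 1570 cycles

1570 cycles


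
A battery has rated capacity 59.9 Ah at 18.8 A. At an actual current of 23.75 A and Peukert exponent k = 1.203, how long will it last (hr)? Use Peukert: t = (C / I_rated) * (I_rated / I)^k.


t_rated = C / I_rated = 59.9 / 18.8 = 3.1862 hr
(I_rated/I)^k = (0.79158)^1.203 = 0.7549
t = t_rated * (I_rated/I)^k = 3.1862 * 0.7549 = 2.405 hr

2.405 hr


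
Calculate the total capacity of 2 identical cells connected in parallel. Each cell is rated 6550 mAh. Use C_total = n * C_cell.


Convert: C_cell = 6550 mAh = 6.55 Ah
C_total = 2 * 6.55 = 13.1 Ah

13.1 Ah


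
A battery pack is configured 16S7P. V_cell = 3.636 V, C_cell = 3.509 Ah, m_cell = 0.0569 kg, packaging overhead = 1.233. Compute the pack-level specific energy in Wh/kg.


Step 1: V_pack = 16 * 3.636 = 58.176 V
Step 2: C_pack = 7 * 3.509 = 24.563 Ah
Step 3: E_pack = V_pack * C_pack = 58.176 * 24.563 = 1429 Wh
Step 4: m_pack = 16 * 7 * 0.0569 * 1.233 = 7.8577 kg
Step 5: ED = E_pack / m_pack = 1429 / 7.8577 = 181.9 Wh/kg

181.9 Wh/kg


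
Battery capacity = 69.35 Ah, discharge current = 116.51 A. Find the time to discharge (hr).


Runtime = 69.35 Ah / 116.51 A = 0.5952 hr

0.5952 hr


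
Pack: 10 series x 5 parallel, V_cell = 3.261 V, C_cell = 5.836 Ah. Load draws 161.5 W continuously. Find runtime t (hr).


Step 1: E_pack = Ns * V_cell * Np * C_cell = 10 * 3.261 * 5 * 5.836 = 951.56 Wh
Step 2: t = E_pack / P = 951.56 / 161.5 = 5.892 hr

5.892 hr


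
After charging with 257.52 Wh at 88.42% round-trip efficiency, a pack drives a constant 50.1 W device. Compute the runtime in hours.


Step 1: E_discharge = eta/100 * E_charge = 88.42/100 * 257.52 = 227.7 Wh
Step 2: t = E_discharge / P = 227.7 / 50.1 = 4.545 hr

4.545 hr


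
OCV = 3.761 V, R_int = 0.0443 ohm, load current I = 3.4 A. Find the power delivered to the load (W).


Step 1: V_terminal = OCV - I*R = 3.761 - 3.4 * 0.0443 = 3.6104 V
Step 2: P_out = V_terminal * I = 3.6104 * 3.4 = 12.28 W

12.28 W


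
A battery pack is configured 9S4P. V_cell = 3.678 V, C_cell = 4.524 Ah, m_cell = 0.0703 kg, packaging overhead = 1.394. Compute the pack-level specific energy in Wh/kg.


Step 1: V_pack = 9 * 3.678 = 33.102 V
Step 2: C_pack = 4 * 4.524 = 18.096 Ah
Step 3: E_pack = V_pack * C_pack = 33.102 * 18.096 = 599.01 Wh
Step 4: m_pack = 9 * 4 * 0.0703 * 1.394 = 3.5279 kg
Step 5: ED = E_pack / m_pack = 599.01 / 3.5279 = 169.8 Wh/kg

169.8 Wh/kg


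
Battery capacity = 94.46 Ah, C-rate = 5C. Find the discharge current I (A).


At 5C: I = 5 * 94.46 Ah = 472.3 A

472.3 A


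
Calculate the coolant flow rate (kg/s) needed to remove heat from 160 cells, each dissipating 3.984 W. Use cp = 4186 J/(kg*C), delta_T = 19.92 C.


Step 1: Total heat Q = 160 * 3.984 W = 637.44 W
Step 2: denom = cp * dT = 4186 * 19.92 = 83385
Step 3: m_dot = 637.44 / 83385 = 0.007645 kg/s

0.007645 kg/s


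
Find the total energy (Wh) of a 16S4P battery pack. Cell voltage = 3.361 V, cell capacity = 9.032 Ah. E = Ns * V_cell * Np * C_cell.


V_pack = 16 * 3.361 = 53.776 V
C_pack = 4 * 9.032 = 36.128 Ah
E = V_pack * C_pack = 53.776 * 36.128 = 1943 Wh

1943 Wh


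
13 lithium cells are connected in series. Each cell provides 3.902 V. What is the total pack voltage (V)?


V_pack = n * V_cell = 13 * 3.902 = 50.726 V

50.726 V


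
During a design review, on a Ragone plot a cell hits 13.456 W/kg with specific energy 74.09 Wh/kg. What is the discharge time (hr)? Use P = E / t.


t = E / P = 74.09 / 13.456 = 5.506 hr

5.506 hr


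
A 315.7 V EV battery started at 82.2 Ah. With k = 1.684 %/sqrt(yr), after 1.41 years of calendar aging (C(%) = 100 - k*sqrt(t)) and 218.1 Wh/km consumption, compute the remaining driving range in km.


Step 1: capacity retention = 100 - 1.684 * sqrt(1.41) = 100 - 1.684 * 1.1874 = 98%
Step 2: C_now = 82.2 * 98/100 = 80.556 Ah
Step 3: E_pack = V * C_now = 315.7 * 80.556 = 25432 Wh
Step 4: range = E_pack / consumption = 25432 / 218.1 = 116.6 km

116.6 km


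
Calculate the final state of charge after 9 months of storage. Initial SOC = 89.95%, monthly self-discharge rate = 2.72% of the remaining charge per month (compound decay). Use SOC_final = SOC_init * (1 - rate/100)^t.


Monthly retention factor = 1 - 2.72/100 = 0.9728
Over 9 months: factor^9 = 0.78021
SOC_final = 89.95 * 0.78021 = 70.18%

70.18%


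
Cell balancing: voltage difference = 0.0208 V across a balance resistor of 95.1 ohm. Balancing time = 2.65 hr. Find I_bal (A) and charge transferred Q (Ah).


I_bal = dV / R = 0.0208 / 95.1 = 2.1872e-04 A
Q = I_bal * t = 2.1872e-04 * 2.65 = 5.796e-04 Ah

I=2.1872e-04 A, Q=5.796e-04 Ah


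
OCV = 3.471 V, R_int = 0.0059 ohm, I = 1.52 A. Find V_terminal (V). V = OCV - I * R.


V = OCV - I*R = 3.471 - 1.52 * 0.0059 = 3.462 V

3.462 V


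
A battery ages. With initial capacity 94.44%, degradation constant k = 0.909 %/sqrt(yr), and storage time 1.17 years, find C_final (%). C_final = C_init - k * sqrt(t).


sqrt(t) = sqrt(1.17) = 1.0817
C_final = 94.44 - 0.909 * 1.0817 = 93.46%

93.46%


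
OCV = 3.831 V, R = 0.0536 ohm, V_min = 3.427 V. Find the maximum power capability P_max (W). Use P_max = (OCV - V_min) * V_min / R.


P_max = (OCV - V_min) * V_min / R = (3.831 - 3.427) * 3.427 / 0.0536 = 0.404 * 3.427 / 0.0536 = 25.83 W

25.83 W


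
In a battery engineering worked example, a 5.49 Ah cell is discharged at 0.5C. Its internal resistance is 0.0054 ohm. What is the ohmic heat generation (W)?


Step 1: I = C_rate * capacity = 0.5 * 5.49 = 2.745 A
Step 2: Q = I^2 * R = 2.745^2 * 0.0054 = 7.535 * 0.0054 = 0.04069 W

0.04069 W


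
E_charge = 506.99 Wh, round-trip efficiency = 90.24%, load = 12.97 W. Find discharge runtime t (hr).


Step 1: E_discharge = eta/100 * E_charge = 90.24/100 * 506.99 = 457.51 Wh
Step 2: t = E_discharge / P = 457.51 / 12.97 = 35.27 hr

35.27 hr


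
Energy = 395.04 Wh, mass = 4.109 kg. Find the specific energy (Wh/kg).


Specific energy = 395.04 Wh / 4.109 kg = 96.14 Wh/kg

96.14 Wh/kg


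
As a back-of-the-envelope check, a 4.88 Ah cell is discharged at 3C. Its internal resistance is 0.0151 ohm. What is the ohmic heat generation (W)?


Step 1: I = C_rate * capacity = 3 * 4.88 = 14.64 A
Step 2: Q = I^2 * R = 14.64^2 * 0.0151 = 214.33 * 0.0151 = 3.236 W

3.236 W


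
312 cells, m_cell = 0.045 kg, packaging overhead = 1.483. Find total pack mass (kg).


Cell mass sum = 312 * 0.045 = 14.04 kg
With overhead 1.483: m_pack = 14.04 * 1.483 = 20.82 kg

20.82 kg


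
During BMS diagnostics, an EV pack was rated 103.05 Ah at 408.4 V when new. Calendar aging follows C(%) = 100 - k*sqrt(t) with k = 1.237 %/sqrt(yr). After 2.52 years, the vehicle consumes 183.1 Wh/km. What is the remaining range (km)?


Step 1: capacity retention = 100 - 1.237 * sqrt(2.52) = 100 - 1.237 * 1.5875 = 98.036%
Step 2: C_now = 103.05 * 98.036/100 = 101.03 Ah
Step 3: E_pack = V * C_now = 408.4 * 101.03 = 41261 Wh
Step 4: range = E_pack / consumption = 41261 / 183.1 = 225.3 km

225.3 km


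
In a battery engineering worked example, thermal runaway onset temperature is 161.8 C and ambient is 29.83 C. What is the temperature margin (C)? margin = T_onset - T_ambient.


margin = T_onset - T_ambient = 161.8 - 29.83 = 131.97 C

131.97 C
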